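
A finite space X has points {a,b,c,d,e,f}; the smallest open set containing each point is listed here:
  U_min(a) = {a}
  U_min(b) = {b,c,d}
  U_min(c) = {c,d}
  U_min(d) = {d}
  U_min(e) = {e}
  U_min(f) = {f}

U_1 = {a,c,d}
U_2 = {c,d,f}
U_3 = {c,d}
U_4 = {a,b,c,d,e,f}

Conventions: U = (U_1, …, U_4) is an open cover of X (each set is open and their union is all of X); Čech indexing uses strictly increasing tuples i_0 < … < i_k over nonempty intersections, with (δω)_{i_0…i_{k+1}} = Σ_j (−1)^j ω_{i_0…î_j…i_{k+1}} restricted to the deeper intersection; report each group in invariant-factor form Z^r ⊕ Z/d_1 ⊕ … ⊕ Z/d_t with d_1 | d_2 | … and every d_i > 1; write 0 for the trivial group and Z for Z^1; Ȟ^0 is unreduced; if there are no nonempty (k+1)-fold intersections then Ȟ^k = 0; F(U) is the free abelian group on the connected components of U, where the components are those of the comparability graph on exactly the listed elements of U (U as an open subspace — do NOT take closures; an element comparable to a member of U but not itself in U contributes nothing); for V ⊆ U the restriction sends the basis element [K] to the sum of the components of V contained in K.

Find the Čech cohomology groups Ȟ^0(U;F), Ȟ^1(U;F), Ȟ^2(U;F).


Ȟ^0(U;F) ≅ Z^4, Ȟ^1(U;F) ≅ 0 and Ȟ^2(U;F) ≅ 0

nerve simplices:
  U12={c,d} U13={c,d} U14={a,c,d} U23={c,d} U24={c,d,f} U34={c,d}
  U123={c,d} U124={c,d} U134={c,d} U234={c,d}
  U1234={c,d}
components per intersection:
  U1: {a} {c,d}
  U2: {c,d} {f}
  U3: {c,d}
  U4: {a} {b,c,d} {e} {f}
  U12: {c,d}
  U13: {c,d}
  U14: {a} {c,d}
  U23: {c,d}
  U24: {c,d} {f}
  U34: {c,d}
  U123: {c,d}
  U124: {c,d}
  U134: {c,d}
  U234: {c,d}
  U1234: {c,d}
C dims 9,8,4,1; δ0: rk 5, SNF 1^5; δ1: rk 3, SNF 1^3; δ2: rk 1, SNF 1^1
degree 0: 9−5−0 = 4 → Ȟ^0 ≅ Z^4
degree 1: 8−3−5 = 0 → Ȟ^1 ≅ 0
degree 2: 4−1−3 = 0 → Ȟ^2 ≅ 0


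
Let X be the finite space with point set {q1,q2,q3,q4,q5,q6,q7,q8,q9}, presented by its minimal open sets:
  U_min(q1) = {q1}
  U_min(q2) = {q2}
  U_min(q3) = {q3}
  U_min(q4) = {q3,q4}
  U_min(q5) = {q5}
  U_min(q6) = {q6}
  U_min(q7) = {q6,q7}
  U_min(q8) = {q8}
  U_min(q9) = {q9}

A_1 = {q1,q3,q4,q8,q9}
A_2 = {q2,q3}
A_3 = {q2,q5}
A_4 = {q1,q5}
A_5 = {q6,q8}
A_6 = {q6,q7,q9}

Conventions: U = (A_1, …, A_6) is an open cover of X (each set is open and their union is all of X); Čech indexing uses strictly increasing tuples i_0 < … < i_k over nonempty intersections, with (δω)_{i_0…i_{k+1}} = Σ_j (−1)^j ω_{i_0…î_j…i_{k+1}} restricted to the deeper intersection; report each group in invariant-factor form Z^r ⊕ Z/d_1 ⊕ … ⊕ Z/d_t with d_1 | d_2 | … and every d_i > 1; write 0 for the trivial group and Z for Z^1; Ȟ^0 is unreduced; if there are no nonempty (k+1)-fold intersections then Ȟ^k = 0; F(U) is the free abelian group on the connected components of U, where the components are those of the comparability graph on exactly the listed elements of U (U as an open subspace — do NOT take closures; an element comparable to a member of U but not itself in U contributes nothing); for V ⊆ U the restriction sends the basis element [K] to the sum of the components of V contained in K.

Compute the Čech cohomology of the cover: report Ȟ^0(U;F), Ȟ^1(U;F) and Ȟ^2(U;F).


Ȟ^0 = Z^7,  Ȟ^1 = 0,  Ȟ^2 = 0

intersection data:
  A12={q3} A14={q1} A15={q8} A16={q9} A23={q2} A34={q5} A56={q6}
components per intersection:
  A1: {q1} {q3,q4} {q8} {q9}
  A2: {q2} {q3}
  A3: {q2} {q5}
  A4: {q1} {q5}
  A5: {q6} {q8}
  A6: {q6,q7} {q9}
  A12: {q3}
  A14: {q1}
  A15: {q8}
  A16: {q9}
  A23: {q2}
  A34: {q5}
  A56: {q6}
C dims 14,7; δ0: rk 7, SNF 1^7
Ȟ^0 = (14 − 7) − 0 = 7, so Ȟ^0 ≅ Z^7
Ȟ^1 = (7 − 0) − 7 = 0, so Ȟ^1 ≅ 0
Ȟ^2 = (0 − 0) − 0 = 0, so Ȟ^2 ≅ 0


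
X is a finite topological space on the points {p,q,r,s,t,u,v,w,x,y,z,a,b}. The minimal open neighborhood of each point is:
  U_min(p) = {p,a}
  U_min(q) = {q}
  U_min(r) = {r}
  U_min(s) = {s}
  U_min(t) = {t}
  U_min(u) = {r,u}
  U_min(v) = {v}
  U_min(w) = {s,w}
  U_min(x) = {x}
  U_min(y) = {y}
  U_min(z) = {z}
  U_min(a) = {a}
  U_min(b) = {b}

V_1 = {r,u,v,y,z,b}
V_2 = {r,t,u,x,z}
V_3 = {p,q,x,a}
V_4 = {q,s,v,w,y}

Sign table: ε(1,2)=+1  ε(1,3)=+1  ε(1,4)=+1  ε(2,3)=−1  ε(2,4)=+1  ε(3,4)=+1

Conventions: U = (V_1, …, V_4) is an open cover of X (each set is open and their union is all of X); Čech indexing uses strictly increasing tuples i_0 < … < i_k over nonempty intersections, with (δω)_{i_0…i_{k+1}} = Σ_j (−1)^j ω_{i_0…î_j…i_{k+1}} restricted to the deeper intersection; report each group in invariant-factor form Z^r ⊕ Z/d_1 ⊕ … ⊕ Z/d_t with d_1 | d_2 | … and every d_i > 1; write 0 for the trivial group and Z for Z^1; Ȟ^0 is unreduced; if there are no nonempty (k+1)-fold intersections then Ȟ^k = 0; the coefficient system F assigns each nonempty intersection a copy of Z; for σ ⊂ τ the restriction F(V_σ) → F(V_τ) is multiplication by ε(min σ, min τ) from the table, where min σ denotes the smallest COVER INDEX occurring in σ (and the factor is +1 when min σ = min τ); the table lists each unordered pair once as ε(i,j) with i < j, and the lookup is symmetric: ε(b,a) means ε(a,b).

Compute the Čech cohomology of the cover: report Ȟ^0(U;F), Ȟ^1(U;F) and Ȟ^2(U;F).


nonempty overlaps:
  V12={r,u,z} V14={v,y} V23={x} V34={q}
C dims 4,4; δ0: rk 4, SNF 1^3·2
degree 0: 4−4−0 = 0 → Ȟ^0 ≅ 0
degree 1: 4−0−4 = 0 plus torsion [2] → Ȟ^1 ≅ Z/2
degree 2: 0−0−0 = 0 → Ȟ^2 ≅ 0

Ȟ^0 ≅ 0; Ȟ^1 ≅ Z/2; Ȟ^2 ≅ 0


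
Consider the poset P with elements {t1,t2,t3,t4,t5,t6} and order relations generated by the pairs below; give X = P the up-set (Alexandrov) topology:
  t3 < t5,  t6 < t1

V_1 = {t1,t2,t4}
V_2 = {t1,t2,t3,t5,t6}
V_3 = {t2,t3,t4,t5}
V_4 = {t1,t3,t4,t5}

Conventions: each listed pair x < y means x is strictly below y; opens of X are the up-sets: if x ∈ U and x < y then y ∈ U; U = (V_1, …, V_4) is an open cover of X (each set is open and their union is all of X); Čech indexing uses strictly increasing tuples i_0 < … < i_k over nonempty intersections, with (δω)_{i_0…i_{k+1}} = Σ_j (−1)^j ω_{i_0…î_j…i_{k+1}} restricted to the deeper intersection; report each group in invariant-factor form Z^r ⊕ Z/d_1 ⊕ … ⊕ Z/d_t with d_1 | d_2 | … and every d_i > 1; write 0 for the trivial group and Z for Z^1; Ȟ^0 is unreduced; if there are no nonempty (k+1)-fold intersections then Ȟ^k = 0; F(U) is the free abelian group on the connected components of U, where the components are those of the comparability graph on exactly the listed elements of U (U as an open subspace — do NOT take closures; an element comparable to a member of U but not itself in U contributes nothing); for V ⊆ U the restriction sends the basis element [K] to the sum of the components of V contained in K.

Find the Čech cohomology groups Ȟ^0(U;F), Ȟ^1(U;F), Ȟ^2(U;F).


Ȟ^0(U;F) ≅ Z^4,  Ȟ^1(U;F) ≅ 0,  Ȟ^2(U;F) ≅ 0

intersection data:
  V12={t1,t2} V13={t2,t4} V14={t1,t4} V23={t2,t3,t5} V24={t1,t3,t5} V34={t3,t4,t5}
  V123={t2} V124={t1} V134={t4} V234={t3,t5}
components per intersection:
  V1: {t1} {t2} {t4}
  V2: {t1,t6} {t2} {t3,t5}
  V3: {t2} {t3,t5} {t4}
  V4: {t1} {t3,t5} {t4}
  V12: {t1} {t2}
  V13: {t2} {t4}
  V14: {t1} {t4}
  V23: {t2} {t3,t5}
  V24: {t1} {t3,t5}
  V34: {t3,t5} {t4}
  V123: {t2}
  V124: {t1}
  V134: {t4}
  V234: {t3,t5}
C dims 12,12,4; δ0: rk 8, SNF 1^8; δ1: rk 4, SNF 1^4
Ȟ^0 = (12 − 8) − 0 = 4, so Ȟ^0 ≅ Z^4
Ȟ^1 = (12 − 4) − 8 = 0, so Ȟ^1 ≅ 0
Ȟ^2 = (4 − 0) − 4 = 0, so Ȟ^2 ≅ 0


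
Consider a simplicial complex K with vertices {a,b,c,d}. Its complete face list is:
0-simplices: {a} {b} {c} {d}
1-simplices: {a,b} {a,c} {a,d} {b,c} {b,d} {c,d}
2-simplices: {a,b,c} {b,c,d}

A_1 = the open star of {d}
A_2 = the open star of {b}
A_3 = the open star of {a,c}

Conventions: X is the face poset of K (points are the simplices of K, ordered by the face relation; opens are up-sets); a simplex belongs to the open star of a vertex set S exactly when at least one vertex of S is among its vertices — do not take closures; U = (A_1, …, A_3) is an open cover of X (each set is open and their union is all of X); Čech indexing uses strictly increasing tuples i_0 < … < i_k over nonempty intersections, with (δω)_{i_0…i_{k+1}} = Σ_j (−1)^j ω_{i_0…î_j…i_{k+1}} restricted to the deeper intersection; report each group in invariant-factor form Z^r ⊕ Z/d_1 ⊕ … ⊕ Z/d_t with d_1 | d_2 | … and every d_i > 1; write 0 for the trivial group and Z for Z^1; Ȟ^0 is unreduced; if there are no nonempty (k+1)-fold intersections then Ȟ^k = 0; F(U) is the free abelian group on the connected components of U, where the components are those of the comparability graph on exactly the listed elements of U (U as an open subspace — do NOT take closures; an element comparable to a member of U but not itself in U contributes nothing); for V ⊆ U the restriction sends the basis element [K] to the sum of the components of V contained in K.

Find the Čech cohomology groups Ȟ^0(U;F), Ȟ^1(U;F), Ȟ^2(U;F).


nonempty overlaps:
  A1={{d},{a,d},{b,d},{c,d},{b,c,d}} A2={{b},{a,b},{b,c},{b,d},{a,b,c},{b,c,d}} A3={{a},{c},{a,b},{a,c},{a,d},{b,c},{c,d},{a,b,c},{b,c,d}}
  A12={{b,d},{b,c,d}} A13={{a,d},{c,d},{b,c,d}} A23={{a,b},{b,c},{a,b,c},{b,c,d}}
  A123={{b,c,d}}
components per intersection:
  A1: {{d},{a,d},{b,d},{c,d},{b,c,d}}
  A2: {{b},{a,b},{b,c},{b,d},{a,b,c},{b,c,d}}
  A3: {{a},{c},{a,b},{a,c},{a,d},{b,c},{c,d},{a,b,c},{b,c,d}}
  A12: {{b,d},{b,c,d}}
  A13: {{a,d}} {{c,d},{b,c,d}}
  A23: {{a,b},{b,c},{a,b,c},{b,c,d}}
  A123: {{b,c,d}}
C dims 3,4,1; δ0: rk 2, SNF 1^2; δ1: rk 1, SNF 1^1
degree 0: 3−2−0 = 1 → Ȟ^0 ≅ Z
degree 1: 4−1−2 = 1 → Ȟ^1 ≅ Z
degree 2: 1−0−1 = 0 → Ȟ^2 ≅ 0

Ȟ^0 = Z, Ȟ^1 = Z, Ȟ^2 = 0


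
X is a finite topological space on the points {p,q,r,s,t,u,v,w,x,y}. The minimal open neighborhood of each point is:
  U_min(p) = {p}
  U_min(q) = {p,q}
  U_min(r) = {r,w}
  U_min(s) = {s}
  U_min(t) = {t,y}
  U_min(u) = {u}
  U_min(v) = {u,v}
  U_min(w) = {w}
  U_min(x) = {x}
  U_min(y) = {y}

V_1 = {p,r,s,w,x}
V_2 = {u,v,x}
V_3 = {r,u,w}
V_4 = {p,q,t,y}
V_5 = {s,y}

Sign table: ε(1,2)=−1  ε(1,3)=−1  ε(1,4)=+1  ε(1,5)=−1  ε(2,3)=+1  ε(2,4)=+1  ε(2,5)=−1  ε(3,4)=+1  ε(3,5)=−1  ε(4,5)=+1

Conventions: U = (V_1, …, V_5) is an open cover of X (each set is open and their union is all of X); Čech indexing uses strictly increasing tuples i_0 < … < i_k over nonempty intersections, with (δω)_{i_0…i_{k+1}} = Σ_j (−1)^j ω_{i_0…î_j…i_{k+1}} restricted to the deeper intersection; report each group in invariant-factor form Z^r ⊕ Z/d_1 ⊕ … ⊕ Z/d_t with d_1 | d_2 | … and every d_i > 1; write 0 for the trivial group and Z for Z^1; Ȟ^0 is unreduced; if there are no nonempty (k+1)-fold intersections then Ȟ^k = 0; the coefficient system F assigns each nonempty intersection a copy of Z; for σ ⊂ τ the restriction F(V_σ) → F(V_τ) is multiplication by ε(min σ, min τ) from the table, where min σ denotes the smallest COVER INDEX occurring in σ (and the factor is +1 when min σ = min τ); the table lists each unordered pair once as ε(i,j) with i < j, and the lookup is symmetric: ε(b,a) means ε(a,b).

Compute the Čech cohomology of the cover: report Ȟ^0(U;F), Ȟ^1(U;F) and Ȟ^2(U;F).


nonempty intersections:
  V12={x} V13={r,w} V14={p} V15={s} V23={u} V45={y}
C dims 5,6; δ0: rk 5, SNF 1^4·2
Ȟ^0: (5−5)−0=0 ⇒ 0
Ȟ^1: (6−0)−5=1 plus torsion [2] ⇒ Z ⊕ Z/2
Ȟ^2: (0−0)−0=0 ⇒ 0

Ȟ^0 ≅ 0, Ȟ^1 ≅ Z ⊕ Z/2 and Ȟ^2 ≅ 0


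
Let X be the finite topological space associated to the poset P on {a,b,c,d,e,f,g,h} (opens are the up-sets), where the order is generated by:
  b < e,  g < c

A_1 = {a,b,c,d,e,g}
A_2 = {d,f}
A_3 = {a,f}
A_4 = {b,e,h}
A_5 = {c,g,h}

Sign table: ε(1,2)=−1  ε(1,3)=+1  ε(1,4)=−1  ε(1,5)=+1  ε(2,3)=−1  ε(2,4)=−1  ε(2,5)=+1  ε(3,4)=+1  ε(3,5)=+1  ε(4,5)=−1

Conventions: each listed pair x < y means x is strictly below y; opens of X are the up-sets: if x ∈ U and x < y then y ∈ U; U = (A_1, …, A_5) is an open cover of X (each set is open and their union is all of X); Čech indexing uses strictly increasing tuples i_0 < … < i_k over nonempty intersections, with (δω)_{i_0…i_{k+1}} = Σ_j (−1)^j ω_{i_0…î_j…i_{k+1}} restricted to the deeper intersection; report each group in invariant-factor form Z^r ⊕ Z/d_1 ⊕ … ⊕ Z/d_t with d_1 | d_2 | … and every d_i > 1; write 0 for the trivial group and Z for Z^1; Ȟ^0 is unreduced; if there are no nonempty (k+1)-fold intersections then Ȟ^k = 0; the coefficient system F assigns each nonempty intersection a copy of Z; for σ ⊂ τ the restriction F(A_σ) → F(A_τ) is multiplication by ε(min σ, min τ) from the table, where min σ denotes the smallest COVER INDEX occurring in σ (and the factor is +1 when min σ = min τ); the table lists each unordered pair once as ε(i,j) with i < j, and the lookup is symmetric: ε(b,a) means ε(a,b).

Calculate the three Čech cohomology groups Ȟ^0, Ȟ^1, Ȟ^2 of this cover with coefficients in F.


Ȟ^0(U;F) ≅ Z, Ȟ^1(U;F) ≅ Z^2, Ȟ^2(U;F) ≅ 0

nonempty intersections:
  A12={d} A13={a} A14={b,e} A15={c,g} A23={f} A45={h}
C dims 5,6; δ0: rk 4, SNF 1^4
Ȟ^0: (5−4)−0=1 ⇒ Z
Ȟ^1: (6−0)−4=2 ⇒ Z^2
Ȟ^2: (0−0)−0=0 ⇒ 0


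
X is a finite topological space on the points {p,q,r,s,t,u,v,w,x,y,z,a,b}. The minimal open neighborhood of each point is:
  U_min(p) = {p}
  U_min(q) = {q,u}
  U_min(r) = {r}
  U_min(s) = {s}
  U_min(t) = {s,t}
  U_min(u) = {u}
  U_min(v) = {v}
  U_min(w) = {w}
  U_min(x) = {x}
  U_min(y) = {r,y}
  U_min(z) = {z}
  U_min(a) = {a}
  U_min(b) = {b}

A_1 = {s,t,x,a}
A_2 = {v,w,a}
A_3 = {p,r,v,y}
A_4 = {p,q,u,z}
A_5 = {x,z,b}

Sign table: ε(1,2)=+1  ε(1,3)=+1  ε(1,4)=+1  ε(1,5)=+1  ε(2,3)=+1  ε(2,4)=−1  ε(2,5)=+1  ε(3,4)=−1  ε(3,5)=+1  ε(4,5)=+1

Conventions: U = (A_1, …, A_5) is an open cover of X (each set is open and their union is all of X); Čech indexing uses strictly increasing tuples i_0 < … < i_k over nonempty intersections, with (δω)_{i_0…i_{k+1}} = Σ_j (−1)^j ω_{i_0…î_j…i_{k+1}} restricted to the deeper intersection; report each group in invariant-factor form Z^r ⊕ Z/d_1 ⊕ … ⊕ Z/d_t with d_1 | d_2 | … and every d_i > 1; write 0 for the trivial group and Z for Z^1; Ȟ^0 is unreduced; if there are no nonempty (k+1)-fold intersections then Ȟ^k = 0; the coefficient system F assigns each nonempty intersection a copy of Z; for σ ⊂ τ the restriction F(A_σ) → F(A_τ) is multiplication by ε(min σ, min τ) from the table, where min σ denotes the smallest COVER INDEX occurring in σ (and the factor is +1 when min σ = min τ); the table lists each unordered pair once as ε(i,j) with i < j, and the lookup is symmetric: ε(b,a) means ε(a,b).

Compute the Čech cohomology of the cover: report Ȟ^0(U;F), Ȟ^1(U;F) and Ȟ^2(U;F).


Ȟ^0 = 0; Ȟ^1 = Z/2; Ȟ^2 = 0

nonempty overlaps:
  A12={a} A15={x} A23={v} A34={p} A45={z}
C dims 5,5; δ0: rk 5, SNF 1^4·2
degree 0: 5−5−0 = 0 → Ȟ^0 ≅ 0
degree 1: 5−0−5 = 0 plus torsion [2] → Ȟ^1 ≅ Z/2
degree 2: 0−0−0 = 0 → Ȟ^2 ≅ 0


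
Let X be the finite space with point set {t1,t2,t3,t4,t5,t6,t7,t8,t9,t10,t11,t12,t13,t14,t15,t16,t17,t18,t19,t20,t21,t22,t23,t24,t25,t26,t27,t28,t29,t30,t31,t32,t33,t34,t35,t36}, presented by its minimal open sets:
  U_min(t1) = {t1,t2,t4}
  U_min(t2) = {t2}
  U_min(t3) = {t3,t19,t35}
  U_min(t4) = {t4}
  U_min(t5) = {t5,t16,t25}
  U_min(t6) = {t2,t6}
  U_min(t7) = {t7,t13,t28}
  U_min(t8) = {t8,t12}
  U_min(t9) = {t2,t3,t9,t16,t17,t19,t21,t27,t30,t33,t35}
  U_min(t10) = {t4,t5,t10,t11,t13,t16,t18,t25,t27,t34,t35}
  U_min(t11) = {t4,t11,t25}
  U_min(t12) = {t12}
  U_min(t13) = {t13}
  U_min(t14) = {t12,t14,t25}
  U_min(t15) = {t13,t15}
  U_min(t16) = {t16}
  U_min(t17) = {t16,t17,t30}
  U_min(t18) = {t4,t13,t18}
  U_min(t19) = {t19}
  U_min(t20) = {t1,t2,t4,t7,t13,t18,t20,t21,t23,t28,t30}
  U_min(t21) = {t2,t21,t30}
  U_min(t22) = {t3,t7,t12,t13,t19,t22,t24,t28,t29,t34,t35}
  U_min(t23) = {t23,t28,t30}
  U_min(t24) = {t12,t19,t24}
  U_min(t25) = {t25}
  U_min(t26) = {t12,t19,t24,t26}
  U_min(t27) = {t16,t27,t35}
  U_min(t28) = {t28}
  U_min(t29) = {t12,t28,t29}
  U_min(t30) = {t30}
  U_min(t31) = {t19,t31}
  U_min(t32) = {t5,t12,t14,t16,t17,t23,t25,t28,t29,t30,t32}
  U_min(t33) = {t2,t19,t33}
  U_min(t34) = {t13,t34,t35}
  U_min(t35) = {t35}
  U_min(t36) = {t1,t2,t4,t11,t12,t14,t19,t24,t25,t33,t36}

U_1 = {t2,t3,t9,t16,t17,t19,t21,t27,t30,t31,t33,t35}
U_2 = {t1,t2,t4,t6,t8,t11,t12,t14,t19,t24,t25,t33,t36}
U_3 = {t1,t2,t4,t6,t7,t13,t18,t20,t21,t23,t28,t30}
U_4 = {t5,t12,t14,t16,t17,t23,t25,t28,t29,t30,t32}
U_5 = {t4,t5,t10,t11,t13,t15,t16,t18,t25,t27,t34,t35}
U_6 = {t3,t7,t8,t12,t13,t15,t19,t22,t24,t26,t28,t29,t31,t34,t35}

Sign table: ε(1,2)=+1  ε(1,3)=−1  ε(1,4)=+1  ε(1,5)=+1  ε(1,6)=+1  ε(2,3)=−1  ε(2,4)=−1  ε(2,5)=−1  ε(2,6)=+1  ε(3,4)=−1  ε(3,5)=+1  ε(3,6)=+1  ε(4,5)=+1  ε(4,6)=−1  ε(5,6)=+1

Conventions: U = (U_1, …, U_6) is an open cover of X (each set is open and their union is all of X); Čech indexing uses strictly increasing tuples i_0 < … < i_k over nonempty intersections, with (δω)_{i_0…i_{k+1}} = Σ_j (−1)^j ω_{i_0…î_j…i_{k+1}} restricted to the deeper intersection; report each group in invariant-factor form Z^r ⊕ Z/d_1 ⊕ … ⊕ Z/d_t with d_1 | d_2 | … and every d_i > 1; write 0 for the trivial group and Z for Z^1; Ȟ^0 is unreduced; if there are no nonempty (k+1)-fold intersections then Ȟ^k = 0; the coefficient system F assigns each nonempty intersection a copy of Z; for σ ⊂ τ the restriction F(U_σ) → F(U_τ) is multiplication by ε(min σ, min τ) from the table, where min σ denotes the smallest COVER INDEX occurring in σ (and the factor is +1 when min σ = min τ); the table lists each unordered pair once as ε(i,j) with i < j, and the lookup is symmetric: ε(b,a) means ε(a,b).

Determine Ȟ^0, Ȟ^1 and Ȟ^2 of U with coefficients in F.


Ȟ^0 ≅ 0, Ȟ^1 ≅ Z/2, Ȟ^2 ≅ Z

nonempty intersections:
  U12={t2,t19,t33} U13={t2,t21,t30} U14={t16,t17,t30} U15={t16,t27,t35} U16={t3,t19,t31,t35} U23={t1,t2,t4,t6} U24={t12,t14,t25} U25={t4,t11,t25} U26={t8,t12,t19,t24} U34={t23,t28,t30} U35={t4,t13,t18} U36={t7,t13,t28} U45={t5,t16,t25} U46={t12,t28,t29} U56={t13,t15,t34,t35}
  U123={t2} U126={t19} U134={t30} U145={t16} U156={t35} U235={t4} U245={t25} U246={t12} U346={t28} U356={t13}
C dims 6,15,10; δ0: rk 6, SNF 1^5·2; δ1: rk 9, SNF 1^9
Ȟ^0: (6−6)−0=0 ⇒ 0
Ȟ^1: (15−9)−6=0 plus torsion [2] ⇒ Z/2
Ȟ^2: (10−0)−9=1 ⇒ Z


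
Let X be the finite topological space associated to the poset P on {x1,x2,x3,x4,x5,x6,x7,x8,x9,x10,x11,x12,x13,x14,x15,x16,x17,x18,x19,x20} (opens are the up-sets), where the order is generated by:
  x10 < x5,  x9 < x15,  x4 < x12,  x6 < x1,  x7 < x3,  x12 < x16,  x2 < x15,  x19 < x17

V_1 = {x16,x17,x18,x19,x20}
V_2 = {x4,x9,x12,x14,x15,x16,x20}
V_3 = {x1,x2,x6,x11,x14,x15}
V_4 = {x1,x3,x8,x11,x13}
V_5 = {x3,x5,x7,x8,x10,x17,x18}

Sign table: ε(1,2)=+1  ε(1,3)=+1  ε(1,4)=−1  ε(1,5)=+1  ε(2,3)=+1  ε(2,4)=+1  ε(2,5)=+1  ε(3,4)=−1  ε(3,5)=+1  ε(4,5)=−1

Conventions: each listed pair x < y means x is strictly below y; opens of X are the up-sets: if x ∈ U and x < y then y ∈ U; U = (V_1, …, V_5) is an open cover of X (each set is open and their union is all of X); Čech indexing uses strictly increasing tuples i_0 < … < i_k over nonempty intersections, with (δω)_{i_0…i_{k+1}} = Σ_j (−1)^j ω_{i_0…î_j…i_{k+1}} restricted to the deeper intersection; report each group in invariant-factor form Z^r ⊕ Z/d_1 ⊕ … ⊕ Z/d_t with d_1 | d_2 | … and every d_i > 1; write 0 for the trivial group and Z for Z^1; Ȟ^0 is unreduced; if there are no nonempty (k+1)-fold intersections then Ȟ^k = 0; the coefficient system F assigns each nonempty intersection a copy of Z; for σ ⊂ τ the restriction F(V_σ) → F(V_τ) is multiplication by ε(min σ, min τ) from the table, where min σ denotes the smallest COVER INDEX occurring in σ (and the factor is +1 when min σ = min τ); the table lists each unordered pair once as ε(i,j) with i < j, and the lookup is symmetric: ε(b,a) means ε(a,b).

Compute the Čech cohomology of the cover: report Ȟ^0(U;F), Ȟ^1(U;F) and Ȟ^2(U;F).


nerve simplices:
  V12={x16,x20} V15={x17,x18} V23={x14,x15} V34={x1,x11} V45={x3,x8}
C dims 5,5; δ0: rk 4, SNF 1^4
degree 0: 5−4−0 = 1 → Ȟ^0 ≅ Z
degree 1: 5−0−4 = 1 → Ȟ^1 ≅ Z
degree 2: 0−0−0 = 0 → Ȟ^2 ≅ 0

Ȟ^0(U;F) ≅ Z, Ȟ^1(U;F) ≅ Z, Ȟ^2(U;F) ≅ 0


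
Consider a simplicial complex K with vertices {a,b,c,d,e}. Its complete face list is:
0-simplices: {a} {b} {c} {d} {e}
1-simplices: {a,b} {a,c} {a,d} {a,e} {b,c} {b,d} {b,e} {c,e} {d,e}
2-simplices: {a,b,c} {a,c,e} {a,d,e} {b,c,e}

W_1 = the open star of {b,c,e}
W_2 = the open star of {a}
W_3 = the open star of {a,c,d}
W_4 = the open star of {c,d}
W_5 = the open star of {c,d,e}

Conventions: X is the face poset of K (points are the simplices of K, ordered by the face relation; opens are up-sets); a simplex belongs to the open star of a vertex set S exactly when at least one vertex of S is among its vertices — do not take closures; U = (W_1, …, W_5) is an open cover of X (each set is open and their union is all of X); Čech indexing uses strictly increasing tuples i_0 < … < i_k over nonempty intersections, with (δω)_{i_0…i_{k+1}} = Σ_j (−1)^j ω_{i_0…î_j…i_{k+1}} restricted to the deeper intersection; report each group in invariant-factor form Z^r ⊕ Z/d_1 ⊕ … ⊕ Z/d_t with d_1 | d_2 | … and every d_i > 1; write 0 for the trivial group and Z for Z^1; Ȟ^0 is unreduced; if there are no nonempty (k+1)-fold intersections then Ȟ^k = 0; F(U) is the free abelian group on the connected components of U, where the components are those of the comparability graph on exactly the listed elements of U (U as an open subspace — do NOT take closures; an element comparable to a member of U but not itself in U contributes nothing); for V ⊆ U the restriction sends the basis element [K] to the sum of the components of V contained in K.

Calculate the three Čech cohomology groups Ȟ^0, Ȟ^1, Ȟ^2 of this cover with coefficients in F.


Ȟ^0(U;F) ≅ Z, Ȟ^1(U;F) ≅ Z and Ȟ^2(U;F) ≅ 0

nonempty intersections:
  W1={{b},{c},{e},{a,b},{a,c},{a,e},{b,c},{b,d},{b,e},{c,e},{d,e},{a,b,c},{a,c,e},{a,d,e},{b,c,e}} W2={{a},{a,b},{a,c},{a,d},{a,e},{a,b,c},{a,c,e},{a,d,e}} W3={{a},{c},{d},{a,b},{a,c},{a,d},{a,e},{b,c},{b,d},{c,e},{d,e},{a,b,c},{a,c,e},{a,d,e},{b,c,e}} W4={{c},{d},{a,c},{a,d},{b,c},{b,d},{c,e},{d,e},{a,b,c},{a,c,e},{a,d,e},{b,c,e}} W5={{c},{d},{e},{a,c},{a,d},{a,e},{b,c},{b,d},{b,e},{c,e},{d,e},{a,b,c},{a,c,e},{a,d,e},{b,c,e}}
  W12={{a,b},{a,c},{a,e},{a,b,c},{a,c,e},{a,d,e}} W13={{c},{a,b},{a,c},{a,e},{b,c},{b,d},{c,e},{d,e},{a,b,c},{a,c,e},{a,d,e},{b,c,e}} W14={{c},{a,c},{b,c},{b,d},{c,e},{d,e},{a,b,c},{a,c,e},{a,d,e},{b,c,e}} W15={{c},{e},{a,c},{a,e},{b,c},{b,d},{b,e},{c,e},{d,e},{a,b,c},{a,c,e},{a,d,e},{b,c,e}} W23={{a},{a,b},{a,c},{a,d},{a,e},{a,b,c},{a,c,e},{a,d,e}} W24={{a,c},{a,d},{a,b,c},{a,c,e},{a,d,e}} W25={{a,c},{a,d},{a,e},{a,b,c},{a,c,e},{a,d,e}} W34={{c},{d},{a,c},{a,d},{b,c},{b,d},{c,e},{d,e},{a,b,c},{a,c,e},{a,d,e},{b,c,e}} W35={{c},{d},{a,c},{a,d},{a,e},{b,c},{b,d},{c,e},{d,e},{a,b,c},{a,c,e},{a,d,e},{b,c,e}} W45={{c},{d},{a,c},{a,d},{b,c},{b,d},{c,e},{d,e},{a,b,c},{a,c,e},{a,d,e},{b,c,e}}
  W123={{a,b},{a,c},{a,e},{a,b,c},{a,c,e},{a,d,e}} W124={{a,c},{a,b,c},{a,c,e},{a,d,e}} W125={{a,c},{a,e},{a,b,c},{a,c,e},{a,d,e}} W134={{c},{a,c},{b,c},{b,d},{c,e},{d,e},{a,b,c},{a,c,e},{a,d,e},{b,c,e}} W135={{c},{a,c},{a,e},{b,c},{b,d},{c,e},{d,e},{a,b,c},{a,c,e},{a,d,e},{b,c,e}} W145={{c},{a,c},{b,c},{b,d},{c,e},{d,e},{a,b,c},{a,c,e},{a,d,e},{b,c,e}} W234={{a,c},{a,d},{a,b,c},{a,c,e},{a,d,e}} W235={{a,c},{a,d},{a,e},{a,b,c},{a,c,e},{a,d,e}} W245={{a,c},{a,d},{a,b,c},{a,c,e},{a,d,e}} W345={{c},{d},{a,c},{a,d},{b,c},{b,d},{c,e},{d,e},{a,b,c},{a,c,e},{a,d,e},{b,c,e}}
  W1234={{a,c},{a,b,c},{a,c,e},{a,d,e}} W1235={{a,c},{a,e},{a,b,c},{a,c,e},{a,d,e}} W1245={{a,c},{a,b,c},{a,c,e},{a,d,e}} W1345={{c},{a,c},{b,c},{b,d},{c,e},{d,e},{a,b,c},{a,c,e},{a,d,e},{b,c,e}} W2345={{a,c},{a,d},{a,b,c},{a,c,e},{a,d,e}}
  W12345={{a,c},{a,b,c},{a,c,e},{a,d,e}}
components per intersection:
  W1: {{b},{c},{e},{a,b},{a,c},{a,e},{b,c},{b,d},{b,e},{c,e},{d,e},{a,b,c},{a,c,e},{a,d,e},{b,c,e}}
  W2: {{a},{a,b},{a,c},{a,d},{a,e},{a,b,c},{a,c,e},{a,d,e}}
  W3: {{a},{c},{d},{a,b},{a,c},{a,d},{a,e},{b,c},{b,d},{c,e},{d,e},{a,b,c},{a,c,e},{a,d,e},{b,c,e}}
  W4: {{c},{a,c},{b,c},{c,e},{a,b,c},{a,c,e},{b,c,e}} {{d},{a,d},{b,d},{d,e},{a,d,e}}
  W5: {{c},{d},{e},{a,c},{a,d},{a,e},{b,c},{b,d},{b,e},{c,e},{d,e},{a,b,c},{a,c,e},{a,d,e},{b,c,e}}
  W12: {{a,b},{a,c},{a,e},{a,b,c},{a,c,e},{a,d,e}}
  W13: {{c},{a,b},{a,c},{a,e},{b,c},{c,e},{d,e},{a,b,c},{a,c,e},{a,d,e},{b,c,e}} {{b,d}}
  W14: {{c},{a,c},{b,c},{c,e},{a,b,c},{a,c,e},{b,c,e}} {{b,d}} {{d,e},{a,d,e}}
  W15: {{c},{e},{a,c},{a,e},{b,c},{b,e},{c,e},{d,e},{a,b,c},{a,c,e},{a,d,e},{b,c,e}} {{b,d}}
  W23: {{a},{a,b},{a,c},{a,d},{a,e},{a,b,c},{a,c,e},{a,d,e}}
  W24: {{a,c},{a,b,c},{a,c,e}} {{a,d},{a,d,e}}
  W25: {{a,c},{a,d},{a,e},{a,b,c},{a,c,e},{a,d,e}}
  W34: {{c},{a,c},{b,c},{c,e},{a,b,c},{a,c,e},{b,c,e}} {{d},{a,d},{b,d},{d,e},{a,d,e}}
  W35: {{c},{d},{a,c},{a,d},{a,e},{b,c},{b,d},{c,e},{d,e},{a,b,c},{a,c,e},{a,d,e},{b,c,e}}
  W45: {{c},{a,c},{b,c},{c,e},{a,b,c},{a,c,e},{b,c,e}} {{d},{a,d},{b,d},{d,e},{a,d,e}}
  W123: {{a,b},{a,c},{a,e},{a,b,c},{a,c,e},{a,d,e}}
  W124: {{a,c},{a,b,c},{a,c,e}} {{a,d,e}}
  W125: {{a,c},{a,e},{a,b,c},{a,c,e},{a,d,e}}
  W134: {{c},{a,c},{b,c},{c,e},{a,b,c},{a,c,e},{b,c,e}} {{b,d}} {{d,e},{a,d,e}}
  W135: {{c},{a,c},{a,e},{b,c},{c,e},{d,e},{a,b,c},{a,c,e},{a,d,e},{b,c,e}} {{b,d}}
  W145: {{c},{a,c},{b,c},{c,e},{a,b,c},{a,c,e},{b,c,e}} {{b,d}} {{d,e},{a,d,e}}
  W234: {{a,c},{a,b,c},{a,c,e}} {{a,d},{a,d,e}}
  W235: {{a,c},{a,d},{a,e},{a,b,c},{a,c,e},{a,d,e}}
  W245: {{a,c},{a,b,c},{a,c,e}} {{a,d},{a,d,e}}
  W345: {{c},{a,c},{b,c},{c,e},{a,b,c},{a,c,e},{b,c,e}} {{d},{a,d},{b,d},{d,e},{a,d,e}}
  W1234: {{a,c},{a,b,c},{a,c,e}} {{a,d,e}}
  W1235: {{a,c},{a,e},{a,b,c},{a,c,e},{a,d,e}}
  W1245: {{a,c},{a,b,c},{a,c,e}} {{a,d,e}}
  W1345: {{c},{a,c},{b,c},{c,e},{a,b,c},{a,c,e},{b,c,e}} {{b,d}} {{d,e},{a,d,e}}
  W2345: {{a,c},{a,b,c},{a,c,e}} {{a,d},{a,d,e}}
  W12345: {{a,c},{a,b,c},{a,c,e}} {{a,d,e}}
C dims 6,17,19,10; δ0: rk 5, SNF 1^5; δ1: rk 11, SNF 1^11; δ2: rk 8, SNF 1^8
Ȟ^0: (6−5)−0=1 ⇒ Z
Ȟ^1: (17−11)−5=1 ⇒ Z
Ȟ^2: (19−8)−11=0 ⇒ 0


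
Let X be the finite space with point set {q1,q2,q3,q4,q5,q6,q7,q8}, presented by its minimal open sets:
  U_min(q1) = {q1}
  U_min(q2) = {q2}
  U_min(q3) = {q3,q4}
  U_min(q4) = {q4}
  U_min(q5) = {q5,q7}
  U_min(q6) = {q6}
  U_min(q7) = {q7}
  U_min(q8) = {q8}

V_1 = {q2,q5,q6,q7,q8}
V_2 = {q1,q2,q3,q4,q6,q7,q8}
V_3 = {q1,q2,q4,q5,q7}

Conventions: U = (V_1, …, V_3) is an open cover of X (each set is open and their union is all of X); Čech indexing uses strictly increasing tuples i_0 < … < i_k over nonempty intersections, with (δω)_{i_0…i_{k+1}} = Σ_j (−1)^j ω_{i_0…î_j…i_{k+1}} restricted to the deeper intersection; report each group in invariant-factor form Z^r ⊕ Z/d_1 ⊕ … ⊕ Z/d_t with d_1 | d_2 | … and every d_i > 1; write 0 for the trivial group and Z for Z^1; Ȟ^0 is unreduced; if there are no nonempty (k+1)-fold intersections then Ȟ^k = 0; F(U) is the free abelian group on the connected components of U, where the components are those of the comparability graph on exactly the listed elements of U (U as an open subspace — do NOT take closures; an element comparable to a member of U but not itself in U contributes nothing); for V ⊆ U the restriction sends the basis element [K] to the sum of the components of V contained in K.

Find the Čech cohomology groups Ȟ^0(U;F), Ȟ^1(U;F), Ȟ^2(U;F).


Ȟ^0 = Z^6, Ȟ^1 = 0 and Ȟ^2 = 0

intersection data:
  V12={q2,q6,q7,q8} V13={q2,q5,q7} V23={q1,q2,q4,q7}
  V123={q2,q7}
components per intersection:
  V1: {q2} {q5,q7} {q6} {q8}
  V2: {q1} {q2} {q3,q4} {q6} {q7} {q8}
  V3: {q1} {q2} {q4} {q5,q7}
  V12: {q2} {q6} {q7} {q8}
  V13: {q2} {q5,q7}
  V23: {q1} {q2} {q4} {q7}
  V123: {q2} {q7}
C dims 14,10,2; δ0: rk 8, SNF 1^8; δ1: rk 2, SNF 1^2
Ȟ^0 = (14 − 8) − 0 = 6, so Ȟ^0 ≅ Z^6
Ȟ^1 = (10 − 2) − 8 = 0, so Ȟ^1 ≅ 0
Ȟ^2 = (2 − 0) − 2 = 0, so Ȟ^2 ≅ 0


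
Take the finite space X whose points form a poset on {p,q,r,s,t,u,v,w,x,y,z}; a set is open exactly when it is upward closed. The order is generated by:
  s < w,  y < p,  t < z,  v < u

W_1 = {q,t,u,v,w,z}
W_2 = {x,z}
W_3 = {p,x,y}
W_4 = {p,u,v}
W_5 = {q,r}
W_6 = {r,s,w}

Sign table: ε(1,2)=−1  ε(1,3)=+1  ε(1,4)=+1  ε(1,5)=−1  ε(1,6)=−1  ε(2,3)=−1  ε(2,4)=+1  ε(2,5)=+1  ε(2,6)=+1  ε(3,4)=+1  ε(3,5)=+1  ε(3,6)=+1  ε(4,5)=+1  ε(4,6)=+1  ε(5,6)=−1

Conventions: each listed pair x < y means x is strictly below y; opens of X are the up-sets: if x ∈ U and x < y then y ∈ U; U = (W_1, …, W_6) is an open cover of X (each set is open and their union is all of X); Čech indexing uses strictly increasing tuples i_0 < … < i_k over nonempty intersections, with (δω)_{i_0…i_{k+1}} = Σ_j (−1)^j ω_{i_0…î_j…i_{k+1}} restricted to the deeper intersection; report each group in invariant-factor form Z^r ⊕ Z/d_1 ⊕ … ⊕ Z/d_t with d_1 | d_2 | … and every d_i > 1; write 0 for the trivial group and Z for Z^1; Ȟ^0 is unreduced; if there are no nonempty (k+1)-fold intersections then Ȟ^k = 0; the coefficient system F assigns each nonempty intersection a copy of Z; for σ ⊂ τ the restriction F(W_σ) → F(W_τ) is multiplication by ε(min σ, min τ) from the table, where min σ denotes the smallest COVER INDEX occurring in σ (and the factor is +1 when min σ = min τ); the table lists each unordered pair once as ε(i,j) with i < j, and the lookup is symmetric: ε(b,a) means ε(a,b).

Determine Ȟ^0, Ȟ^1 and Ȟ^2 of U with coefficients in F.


Ȟ^0(U;F) ≅ 0; Ȟ^1(U;F) ≅ Z ⊕ Z/2; Ȟ^2(U;F) ≅ 0

nerve of the cover:
  W12={z} W14={u,v} W15={q} W16={w} W23={x} W34={p} W56={r}
C dims 6,7; δ0: rk 6, SNF 1^5·2
Ȟ^0 = (6 − 6) − 0 = 0, so Ȟ^0 ≅ 0
Ȟ^1 = (7 − 0) − 6 = 1 plus torsion [2], so Ȟ^1 ≅ Z ⊕ Z/2
Ȟ^2 = (0 − 0) − 0 = 0, so Ȟ^2 ≅ 0


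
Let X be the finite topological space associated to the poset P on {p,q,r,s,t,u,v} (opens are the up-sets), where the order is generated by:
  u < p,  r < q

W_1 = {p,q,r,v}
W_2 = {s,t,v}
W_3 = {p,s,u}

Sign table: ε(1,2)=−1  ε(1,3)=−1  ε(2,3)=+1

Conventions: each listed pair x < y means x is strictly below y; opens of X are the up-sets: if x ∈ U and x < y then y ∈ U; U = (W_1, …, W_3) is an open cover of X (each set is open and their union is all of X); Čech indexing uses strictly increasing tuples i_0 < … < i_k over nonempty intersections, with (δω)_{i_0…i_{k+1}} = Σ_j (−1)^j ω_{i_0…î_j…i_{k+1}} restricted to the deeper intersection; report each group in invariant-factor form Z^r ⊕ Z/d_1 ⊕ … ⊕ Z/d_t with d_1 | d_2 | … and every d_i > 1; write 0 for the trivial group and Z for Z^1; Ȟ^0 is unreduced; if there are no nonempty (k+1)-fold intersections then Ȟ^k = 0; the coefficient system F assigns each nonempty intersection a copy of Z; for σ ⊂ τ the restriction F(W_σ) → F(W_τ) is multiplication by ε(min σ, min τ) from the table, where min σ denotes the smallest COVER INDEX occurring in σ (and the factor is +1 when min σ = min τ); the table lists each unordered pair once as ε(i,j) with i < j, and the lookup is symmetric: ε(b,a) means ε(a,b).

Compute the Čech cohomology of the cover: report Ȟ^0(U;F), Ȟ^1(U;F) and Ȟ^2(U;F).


Ȟ^0(U;F) ≅ Z; Ȟ^1(U;F) ≅ Z; Ȟ^2(U;F) ≅ 0

cover nerve:
  W12={v} W13={p} W23={s}
C dims 3,3; δ0: rk 2, SNF 1^2
Ȟ^0: (3−2)−0=1 ⇒ Z
Ȟ^1: (3−0)−2=1 ⇒ Z
Ȟ^2: (0−0)−0=0 ⇒ 0


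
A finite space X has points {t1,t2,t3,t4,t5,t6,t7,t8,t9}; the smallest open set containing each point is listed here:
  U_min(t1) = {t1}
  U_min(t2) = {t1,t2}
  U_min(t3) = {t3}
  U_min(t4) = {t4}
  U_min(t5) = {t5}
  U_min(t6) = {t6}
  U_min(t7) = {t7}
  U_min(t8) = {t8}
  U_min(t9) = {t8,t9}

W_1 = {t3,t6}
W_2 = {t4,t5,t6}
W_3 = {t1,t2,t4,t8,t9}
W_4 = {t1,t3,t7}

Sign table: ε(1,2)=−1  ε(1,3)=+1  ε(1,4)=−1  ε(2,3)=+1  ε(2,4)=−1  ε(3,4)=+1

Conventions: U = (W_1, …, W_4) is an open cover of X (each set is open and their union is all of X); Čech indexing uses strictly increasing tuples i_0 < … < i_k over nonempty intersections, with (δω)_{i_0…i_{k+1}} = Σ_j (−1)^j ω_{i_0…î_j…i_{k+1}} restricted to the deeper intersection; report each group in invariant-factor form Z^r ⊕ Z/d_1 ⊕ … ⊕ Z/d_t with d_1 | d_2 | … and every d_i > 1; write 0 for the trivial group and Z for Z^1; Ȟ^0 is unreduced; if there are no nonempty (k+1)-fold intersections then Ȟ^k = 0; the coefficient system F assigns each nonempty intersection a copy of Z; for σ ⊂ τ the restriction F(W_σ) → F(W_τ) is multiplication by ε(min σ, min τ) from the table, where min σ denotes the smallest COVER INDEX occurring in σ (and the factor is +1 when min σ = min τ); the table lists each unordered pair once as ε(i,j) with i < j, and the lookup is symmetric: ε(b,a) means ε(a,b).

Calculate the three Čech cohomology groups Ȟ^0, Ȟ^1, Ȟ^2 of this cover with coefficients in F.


Ȟ^0 ≅ Z,  Ȟ^1 ≅ Z,  Ȟ^2 ≅ 0

nerve of the cover:
  W12={t6} W14={t3} W23={t4} W34={t1}
C dims 4,4; δ0: rk 3, SNF 1^3
Ȟ^0 = (4 − 3) − 0 = 1, so Ȟ^0 ≅ Z
Ȟ^1 = (4 − 0) − 3 = 1, so Ȟ^1 ≅ Z
Ȟ^2 = (0 − 0) − 0 = 0, so Ȟ^2 ≅ 0


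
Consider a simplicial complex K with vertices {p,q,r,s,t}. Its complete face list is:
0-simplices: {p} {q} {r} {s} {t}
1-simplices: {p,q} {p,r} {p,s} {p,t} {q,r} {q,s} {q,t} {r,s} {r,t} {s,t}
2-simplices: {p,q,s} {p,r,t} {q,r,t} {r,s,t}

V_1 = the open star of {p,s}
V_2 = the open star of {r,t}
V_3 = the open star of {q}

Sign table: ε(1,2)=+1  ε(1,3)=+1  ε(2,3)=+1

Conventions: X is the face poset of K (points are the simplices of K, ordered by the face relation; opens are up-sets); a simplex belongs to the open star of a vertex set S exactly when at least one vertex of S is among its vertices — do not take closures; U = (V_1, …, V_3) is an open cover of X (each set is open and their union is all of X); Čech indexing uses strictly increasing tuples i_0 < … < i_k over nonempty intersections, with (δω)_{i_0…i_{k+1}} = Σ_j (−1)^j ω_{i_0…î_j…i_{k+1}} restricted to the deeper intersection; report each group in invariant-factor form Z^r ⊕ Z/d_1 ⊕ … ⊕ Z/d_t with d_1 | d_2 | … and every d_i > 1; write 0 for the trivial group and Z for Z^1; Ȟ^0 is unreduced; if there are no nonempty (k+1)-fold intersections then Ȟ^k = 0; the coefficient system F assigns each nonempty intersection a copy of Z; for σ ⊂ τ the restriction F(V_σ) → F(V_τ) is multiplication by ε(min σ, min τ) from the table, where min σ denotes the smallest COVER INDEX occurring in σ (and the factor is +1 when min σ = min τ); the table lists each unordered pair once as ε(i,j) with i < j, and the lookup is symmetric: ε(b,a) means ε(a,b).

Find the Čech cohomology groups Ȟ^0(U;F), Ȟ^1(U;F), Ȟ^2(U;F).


Ȟ^0 = Z; Ȟ^1 = Z; Ȟ^2 = 0

nonempty overlaps:
  V1={{p},{s},{p,q},{p,r},{p,s},{p,t},{q,s},{r,s},{s,t},{p,q,s},{p,r,t},{r,s,t}} V2={{r},{t},{p,r},{p,t},{q,r},{q,t},{r,s},{r,t},{s,t},{p,r,t},{q,r,t},{r,s,t}} V3={{q},{p,q},{q,r},{q,s},{q,t},{p,q,s},{q,r,t}}
  V12={{p,r},{p,t},{r,s},{s,t},{p,r,t},{r,s,t}} V13={{p,q},{q,s},{p,q,s}} V23={{q,r},{q,t},{q,r,t}}
C dims 3,3; δ0: rk 2, SNF 1^2
degree 0: 3−2−0 = 1 → Ȟ^0 ≅ Z
degree 1: 3−0−2 = 1 → Ȟ^1 ≅ Z
degree 2: 0−0−0 = 0 → Ȟ^2 ≅ 0


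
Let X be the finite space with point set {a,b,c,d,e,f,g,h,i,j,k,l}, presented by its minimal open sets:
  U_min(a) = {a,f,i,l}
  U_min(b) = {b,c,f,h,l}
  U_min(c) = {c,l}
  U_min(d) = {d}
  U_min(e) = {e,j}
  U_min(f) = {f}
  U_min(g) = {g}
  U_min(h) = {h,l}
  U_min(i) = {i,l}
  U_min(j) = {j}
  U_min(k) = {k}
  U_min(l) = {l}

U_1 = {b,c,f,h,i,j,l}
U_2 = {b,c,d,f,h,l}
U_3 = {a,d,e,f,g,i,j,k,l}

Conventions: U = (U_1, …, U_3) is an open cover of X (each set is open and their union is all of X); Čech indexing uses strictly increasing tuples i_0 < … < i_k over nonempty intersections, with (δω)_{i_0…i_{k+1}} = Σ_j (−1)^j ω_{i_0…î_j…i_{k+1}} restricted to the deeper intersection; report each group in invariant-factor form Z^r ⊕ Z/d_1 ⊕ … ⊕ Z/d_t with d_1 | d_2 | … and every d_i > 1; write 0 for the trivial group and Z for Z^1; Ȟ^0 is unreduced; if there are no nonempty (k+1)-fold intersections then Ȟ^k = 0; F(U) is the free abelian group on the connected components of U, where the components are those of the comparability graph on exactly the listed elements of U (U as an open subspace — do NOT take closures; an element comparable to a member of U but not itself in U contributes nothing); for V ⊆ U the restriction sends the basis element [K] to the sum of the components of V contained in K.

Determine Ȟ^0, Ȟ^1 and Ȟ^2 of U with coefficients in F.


nerve simplices:
  U12={b,c,f,h,l} U13={f,i,j,l} U23={d,f,l}
  U123={f,l}
components per intersection:
  U1: {b,c,f,h,i,l} {j}
  U2: {b,c,f,h,l} {d}
  U3: {a,f,i,l} {d} {e,j} {g} {k}
  U12: {b,c,f,h,l}
  U13: {f} {i,l} {j}
  U23: {d} {f} {l}
  U123: {f} {l}
C dims 9,7,2; δ0: rk 4, SNF 1^4; δ1: rk 2, SNF 1^2
degree 0: 9−4−0 = 5 → Ȟ^0 ≅ Z^5
degree 1: 7−2−4 = 1 → Ȟ^1 ≅ Z
degree 2: 2−0−2 = 0 → Ȟ^2 ≅ 0

Ȟ^0 ≅ Z^5, Ȟ^1 ≅ Z and Ȟ^2 ≅ 0


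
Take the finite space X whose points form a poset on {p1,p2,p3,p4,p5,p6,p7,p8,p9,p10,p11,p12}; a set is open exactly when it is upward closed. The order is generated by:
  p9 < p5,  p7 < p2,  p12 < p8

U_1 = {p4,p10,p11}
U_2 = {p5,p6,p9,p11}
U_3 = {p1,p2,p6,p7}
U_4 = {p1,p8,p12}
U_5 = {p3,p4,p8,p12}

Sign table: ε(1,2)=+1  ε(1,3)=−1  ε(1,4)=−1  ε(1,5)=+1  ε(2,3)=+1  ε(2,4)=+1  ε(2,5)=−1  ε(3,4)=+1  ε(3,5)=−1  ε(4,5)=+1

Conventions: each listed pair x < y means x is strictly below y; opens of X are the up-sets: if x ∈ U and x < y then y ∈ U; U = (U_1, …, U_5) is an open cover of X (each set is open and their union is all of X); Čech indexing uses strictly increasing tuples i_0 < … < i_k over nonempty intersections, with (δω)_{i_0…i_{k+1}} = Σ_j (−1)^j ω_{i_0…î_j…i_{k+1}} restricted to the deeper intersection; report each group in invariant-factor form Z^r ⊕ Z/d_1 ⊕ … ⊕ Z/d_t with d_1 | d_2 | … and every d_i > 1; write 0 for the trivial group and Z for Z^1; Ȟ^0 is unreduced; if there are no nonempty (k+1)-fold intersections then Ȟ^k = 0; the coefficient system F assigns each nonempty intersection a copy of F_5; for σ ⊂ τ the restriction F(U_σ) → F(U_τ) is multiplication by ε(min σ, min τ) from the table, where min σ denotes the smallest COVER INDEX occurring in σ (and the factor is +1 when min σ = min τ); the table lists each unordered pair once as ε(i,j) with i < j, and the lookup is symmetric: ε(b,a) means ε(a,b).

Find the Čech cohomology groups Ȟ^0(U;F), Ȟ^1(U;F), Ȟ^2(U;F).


cover nerve:
  U12={p11} U15={p4} U23={p6} U34={p1} U45={p8,p12}
C dims 5,5; δ0: rk_F5 4
Ȟ^0: (5−4)−0=1 ⇒ Z/5
Ȟ^1: (5−0)−4=1 ⇒ Z/5
Ȟ^2: (0−0)−0=0 ⇒ 0

Ȟ^0(U;F) ≅ Z/5,  Ȟ^1(U;F) ≅ Z/5,  Ȟ^2(U;F) ≅ 0


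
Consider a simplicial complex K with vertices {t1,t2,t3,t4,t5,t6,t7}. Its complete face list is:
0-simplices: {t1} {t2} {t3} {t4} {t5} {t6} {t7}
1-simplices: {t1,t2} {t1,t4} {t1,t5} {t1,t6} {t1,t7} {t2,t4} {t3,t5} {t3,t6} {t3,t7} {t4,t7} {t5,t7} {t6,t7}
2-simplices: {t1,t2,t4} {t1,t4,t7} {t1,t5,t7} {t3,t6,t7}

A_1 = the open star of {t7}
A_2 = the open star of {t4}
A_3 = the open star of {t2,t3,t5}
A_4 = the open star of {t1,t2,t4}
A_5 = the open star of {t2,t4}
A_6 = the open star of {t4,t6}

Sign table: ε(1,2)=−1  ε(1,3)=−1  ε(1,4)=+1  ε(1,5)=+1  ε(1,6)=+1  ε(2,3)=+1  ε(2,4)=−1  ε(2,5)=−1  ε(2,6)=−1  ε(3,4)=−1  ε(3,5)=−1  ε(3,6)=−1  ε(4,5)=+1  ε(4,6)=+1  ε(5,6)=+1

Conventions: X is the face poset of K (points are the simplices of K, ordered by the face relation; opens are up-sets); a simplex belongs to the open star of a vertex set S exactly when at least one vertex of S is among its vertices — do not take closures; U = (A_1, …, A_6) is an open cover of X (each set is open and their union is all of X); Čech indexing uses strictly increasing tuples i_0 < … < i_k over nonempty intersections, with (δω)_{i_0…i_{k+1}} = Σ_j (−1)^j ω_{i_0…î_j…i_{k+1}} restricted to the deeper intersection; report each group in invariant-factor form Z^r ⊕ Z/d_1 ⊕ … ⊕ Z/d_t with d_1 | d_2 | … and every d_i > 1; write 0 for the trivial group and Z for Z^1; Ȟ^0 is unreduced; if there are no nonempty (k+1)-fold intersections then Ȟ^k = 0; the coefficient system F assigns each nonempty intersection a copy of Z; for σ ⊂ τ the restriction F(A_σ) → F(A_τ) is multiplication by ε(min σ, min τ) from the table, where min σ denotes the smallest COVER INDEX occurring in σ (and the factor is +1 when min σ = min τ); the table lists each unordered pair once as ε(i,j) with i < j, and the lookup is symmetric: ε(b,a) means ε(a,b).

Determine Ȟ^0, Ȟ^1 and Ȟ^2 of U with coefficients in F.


nerve of the cover:
  A1={{t7},{t1,t7},{t3,t7},{t4,t7},{t5,t7},{t6,t7},{t1,t4,t7},{t1,t5,t7},{t3,t6,t7}} A2={{t4},{t1,t4},{t2,t4},{t4,t7},{t1,t2,t4},{t1,t4,t7}} A3={{t2},{t3},{t5},{t1,t2},{t1,t5},{t2,t4},{t3,t5},{t3,t6},{t3,t7},{t5,t7},{t1,t2,t4},{t1,t5,t7},{t3,t6,t7}} A4={{t1},{t2},{t4},{t1,t2},{t1,t4},{t1,t5},{t1,t6},{t1,t7},{t2,t4},{t4,t7},{t1,t2,t4},{t1,t4,t7},{t1,t5,t7}} A5={{t2},{t4},{t1,t2},{t1,t4},{t2,t4},{t4,t7},{t1,t2,t4},{t1,t4,t7}} A6={{t4},{t6},{t1,t4},{t1,t6},{t2,t4},{t3,t6},{t4,t7},{t6,t7},{t1,t2,t4},{t1,t4,t7},{t3,t6,t7}}
  A12={{t4,t7},{t1,t4,t7}} A13={{t3,t7},{t5,t7},{t1,t5,t7},{t3,t6,t7}} A14={{t1,t7},{t4,t7},{t1,t4,t7},{t1,t5,t7}} A15={{t4,t7},{t1,t4,t7}} A16={{t4,t7},{t6,t7},{t1,t4,t7},{t3,t6,t7}} A23={{t2,t4},{t1,t2,t4}} A24={{t4},{t1,t4},{t2,t4},{t4,t7},{t1,t2,t4},{t1,t4,t7}} A25={{t4},{t1,t4},{t2,t4},{t4,t7},{t1,t2,t4},{t1,t4,t7}} A26={{t4},{t1,t4},{t2,t4},{t4,t7},{t1,t2,t4},{t1,t4,t7}} A34={{t2},{t1,t2},{t1,t5},{t2,t4},{t1,t2,t4},{t1,t5,t7}} A35={{t2},{t1,t2},{t2,t4},{t1,t2,t4}} A36={{t2,t4},{t3,t6},{t1,t2,t4},{t3,t6,t7}} A45={{t2},{t4},{t1,t2},{t1,t4},{t2,t4},{t4,t7},{t1,t2,t4},{t1,t4,t7}} A46={{t4},{t1,t4},{t1,t6},{t2,t4},{t4,t7},{t1,t2,t4},{t1,t4,t7}} A56={{t4},{t1,t4},{t2,t4},{t4,t7},{t1,t2,t4},{t1,t4,t7}}
  A124={{t4,t7},{t1,t4,t7}} A125={{t4,t7},{t1,t4,t7}} A126={{t4,t7},{t1,t4,t7}} A134={{t1,t5,t7}} A136={{t3,t6,t7}} A145={{t4,t7},{t1,t4,t7}} A146={{t4,t7},{t1,t4,t7}} A156={{t4,t7},{t1,t4,t7}} A234={{t2,t4},{t1,t2,t4}} A235={{t2,t4},{t1,t2,t4}} A236={{t2,t4},{t1,t2,t4}} A245={{t4},{t1,t4},{t2,t4},{t4,t7},{t1,t2,t4},{t1,t4,t7}} A246={{t4},{t1,t4},{t2,t4},{t4,t7},{t1,t2,t4},{t1,t4,t7}} A256={{t4},{t1,t4},{t2,t4},{t4,t7},{t1,t2,t4},{t1,t4,t7}} A345={{t2},{t1,t2},{t2,t4},{t1,t2,t4}} A346={{t2,t4},{t1,t2,t4}} A356={{t2,t4},{t1,t2,t4}} A456={{t4},{t1,t4},{t2,t4},{t4,t7},{t1,t2,t4},{t1,t4,t7}}
  A1245={{t4,t7},{t1,t4,t7}} A1246={{t4,t7},{t1,t4,t7}} A1256={{t4,t7},{t1,t4,t7}} A1456={{t4,t7},{t1,t4,t7}} A2345={{t2,t4},{t1,t2,t4}} A2346={{t2,t4},{t1,t2,t4}} A2356={{t2,t4},{t1,t2,t4}} A2456={{t4},{t1,t4},{t2,t4},{t4,t7},{t1,t2,t4},{t1,t4,t7}} A3456={{t2,t4},{t1,t2,t4}}
  A12456={{t4,t7},{t1,t4,t7}} A23456={{t2,t4},{t1,t2,t4}}
C dims 6,15,18,9; δ0: rk 5, SNF 1^5; δ1: rk 10, SNF 1^10; δ2: rk 7, SNF 1^7
Ȟ^0 = (6 − 5) − 0 = 1, so Ȟ^0 ≅ Z
Ȟ^1 = (15 − 10) − 5 = 0, so Ȟ^1 ≅ 0
Ȟ^2 = (18 − 7) − 10 = 1, so Ȟ^2 ≅ Z

Ȟ^0 = Z,  Ȟ^1 = 0,  Ȟ^2 = Z
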